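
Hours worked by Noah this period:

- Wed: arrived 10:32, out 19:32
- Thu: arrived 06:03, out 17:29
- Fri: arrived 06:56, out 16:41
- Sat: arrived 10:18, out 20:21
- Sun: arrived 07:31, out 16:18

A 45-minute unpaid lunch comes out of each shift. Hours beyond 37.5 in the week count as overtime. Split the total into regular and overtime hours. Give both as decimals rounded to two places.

Regular 37.50 hours, overtime 7.77 hours

Wed: 10:32–19:32 = 9 h 0 min; less 45 min break → 8 h 15 min
Thu: 06:03–17:29 = 11 h 26 min; less 45 min break → 10 h 41 min
Fri: 06:56–16:41 = 9 h 45 min; less 45 min break → 9 h 0 min
Sat: 10:18–20:21 = 10 h 3 min; less 45 min break → 9 h 18 min
Sun: 07:31–16:18 = 8 h 47 min; less 45 min break → 8 h 2 min
Total worked: 45 h 16 min = 45.27 h.
Threshold 37.5 h → overtime 7 h 46 min, regular 37 h 30 min.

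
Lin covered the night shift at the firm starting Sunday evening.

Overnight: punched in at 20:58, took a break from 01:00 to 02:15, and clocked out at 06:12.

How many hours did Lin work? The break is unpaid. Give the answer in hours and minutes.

7 h 59 min

Overnight: 20:58 → midnight = 3 h 2 min; midnight → 06:12 = 6 h 12 min; span 9 h 14 min; less 75 min break → 7 h 59 min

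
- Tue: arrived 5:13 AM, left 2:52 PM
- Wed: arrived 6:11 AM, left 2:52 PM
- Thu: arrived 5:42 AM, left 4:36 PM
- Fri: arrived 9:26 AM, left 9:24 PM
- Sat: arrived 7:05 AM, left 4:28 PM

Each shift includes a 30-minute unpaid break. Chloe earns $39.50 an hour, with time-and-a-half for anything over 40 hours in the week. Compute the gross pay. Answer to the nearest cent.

Tue: 5:13 AM–2:52 PM = 9 h 39 min; less 30 min break → 9 h 9 min
Wed: 6:11 AM–2:52 PM = 8 h 41 min; less 30 min break → 8 h 11 min
Thu: 5:42 AM–4:36 PM = 10 h 54 min; less 30 min break → 10 h 24 min
Fri: 9:26 AM–9:24 PM = 11 h 58 min; less 30 min break → 11 h 28 min
Sat: 7:05 AM–4:28 PM = 9 h 23 min; less 30 min break → 8 h 53 min
Total worked: 48 h 5 min = 2885 min.
Regular 40 h 0 min = 2400 min at $39.50/h; overtime 8 h 5 min = 485 min at $59.25/h.
Pay = (2400 × $39.50 + 485 × $59.25) ÷ 60 = $2058.94.

$2058.94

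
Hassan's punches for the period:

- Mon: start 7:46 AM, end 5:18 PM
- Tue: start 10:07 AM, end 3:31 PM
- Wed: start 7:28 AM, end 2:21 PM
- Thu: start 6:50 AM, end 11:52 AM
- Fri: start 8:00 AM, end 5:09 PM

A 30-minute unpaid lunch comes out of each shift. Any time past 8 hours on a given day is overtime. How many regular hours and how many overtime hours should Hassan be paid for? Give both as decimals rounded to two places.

Mon: 7:46 AM–5:18 PM = 9 h 32 min; less 30 min break → 9 h 2 min
Tue: 10:07 AM–3:31 PM = 5 h 24 min; less 30 min break → 4 h 54 min
Wed: 7:28 AM–2:21 PM = 6 h 53 min; less 30 min break → 6 h 23 min
Thu: 6:50 AM–11:52 AM = 5 h 2 min; less 30 min break → 4 h 32 min
Fri: 8:00 AM–5:09 PM = 9 h 9 min; less 30 min break → 8 h 39 min
Mon reg 8 h 0 min / OT 1 h 2 min; Tue reg 4 h 54 min / OT 0 h 0 min; Wed reg 6 h 23 min / OT 0 h 0 min; Thu reg 4 h 32 min / OT 0 h 0 min; Fri reg 8 h 0 min / OT 0 h 39 min.
Totals: regular 31 h 49 min, overtime 1 h 41 min.

Regular 31.82 hours, overtime 1.68 hours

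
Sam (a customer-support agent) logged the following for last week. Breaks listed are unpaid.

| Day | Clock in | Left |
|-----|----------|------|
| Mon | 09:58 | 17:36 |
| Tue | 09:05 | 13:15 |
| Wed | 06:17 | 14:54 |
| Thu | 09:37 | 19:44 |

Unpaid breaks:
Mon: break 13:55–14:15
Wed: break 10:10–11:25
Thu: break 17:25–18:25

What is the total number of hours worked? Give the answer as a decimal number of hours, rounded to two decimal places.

27.95 hours

Mon: 09:58–17:36 = 7 h 38 min; less 20 min break → 7 h 18 min
Tue: 09:05–13:15 = 4 h 10 min
Wed: 06:17–14:54 = 8 h 37 min; less 75 min break → 7 h 22 min
Thu: 09:37–19:44 = 10 h 7 min; less 60 min break → 9 h 7 min
Total: 7 h 18 min + 4 h 10 min + 7 h 22 min + 9 h 7 min = 27 h 57 min.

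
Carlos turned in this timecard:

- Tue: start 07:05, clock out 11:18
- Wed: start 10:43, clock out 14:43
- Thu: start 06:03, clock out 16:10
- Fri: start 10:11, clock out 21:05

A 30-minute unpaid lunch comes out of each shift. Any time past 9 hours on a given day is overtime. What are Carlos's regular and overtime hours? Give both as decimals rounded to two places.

Regular 25.22 hours, overtime 2.02 hours

Tue: 07:05–11:18 = 4 h 13 min; less 30 min break → 3 h 43 min
Wed: 10:43–14:43 = 4 h 0 min; less 30 min break → 3 h 30 min
Thu: 06:03–16:10 = 10 h 7 min; less 30 min break → 9 h 37 min
Fri: 10:11–21:05 = 10 h 54 min; less 30 min break → 10 h 24 min
Tue reg 3 h 43 min / OT 0 h 0 min; Wed reg 3 h 30 min / OT 0 h 0 min; Thu reg 9 h 0 min / OT 0 h 37 min; Fri reg 9 h 0 min / OT 1 h 24 min.
Totals: regular 25 h 13 min, overtime 2 h 1 min.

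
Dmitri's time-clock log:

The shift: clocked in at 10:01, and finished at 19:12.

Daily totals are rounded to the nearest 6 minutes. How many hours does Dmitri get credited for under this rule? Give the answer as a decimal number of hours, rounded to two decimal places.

9.20 hours

The shift: 10:01–19:12 = 9 h 11 min → rounds to 9 h 12 min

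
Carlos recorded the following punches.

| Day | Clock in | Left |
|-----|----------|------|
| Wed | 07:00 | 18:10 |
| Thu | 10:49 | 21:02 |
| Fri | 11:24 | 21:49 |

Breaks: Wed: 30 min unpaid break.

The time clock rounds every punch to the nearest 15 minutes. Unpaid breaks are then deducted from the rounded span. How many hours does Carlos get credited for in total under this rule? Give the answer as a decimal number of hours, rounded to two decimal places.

Wed: in 07:00→07:00, out 18:10→18:15; 11 h 15 min − 30 min = 10 h 45 min
Thu: in 10:49→10:45, out 21:02→21:00; 10 h 15 min
Fri: in 11:24→11:30, out 21:49→21:45; 10 h 15 min
Total credited: 31 h 15 min.

31.25 hours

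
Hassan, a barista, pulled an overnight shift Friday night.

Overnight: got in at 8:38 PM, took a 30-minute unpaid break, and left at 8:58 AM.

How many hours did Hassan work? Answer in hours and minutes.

Overnight: 8:38 PM → midnight = 3 h 22 min; midnight → 8:58 AM = 8 h 58 min; span 12 h 20 min; less 30 min break → 11 h 50 min

11 h 50 min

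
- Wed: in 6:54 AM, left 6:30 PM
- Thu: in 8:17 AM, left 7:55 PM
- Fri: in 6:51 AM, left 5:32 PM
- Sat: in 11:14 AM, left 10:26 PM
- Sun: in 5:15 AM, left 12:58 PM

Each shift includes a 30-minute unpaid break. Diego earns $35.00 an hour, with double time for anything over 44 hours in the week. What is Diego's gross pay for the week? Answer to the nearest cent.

Wed: 6:54 AM–6:30 PM = 11 h 36 min; less 30 min break → 11 h 6 min
Thu: 8:17 AM–7:55 PM = 11 h 38 min; less 30 min break → 11 h 8 min
Fri: 6:51 AM–5:32 PM = 10 h 41 min; less 30 min break → 10 h 11 min
Sat: 11:14 AM–10:26 PM = 11 h 12 min; less 30 min break → 10 h 42 min
Sun: 5:15 AM–12:58 PM = 7 h 43 min; less 30 min break → 7 h 13 min
Total worked: 50 h 20 min = 3020 min.
Regular 44 h 0 min = 2640 min at $35.00/h; overtime 6 h 20 min = 380 min at $70.00/h.
Pay = (2640 × $35.00 + 380 × $70.00) ÷ 60 = $1983.33.

$1983.33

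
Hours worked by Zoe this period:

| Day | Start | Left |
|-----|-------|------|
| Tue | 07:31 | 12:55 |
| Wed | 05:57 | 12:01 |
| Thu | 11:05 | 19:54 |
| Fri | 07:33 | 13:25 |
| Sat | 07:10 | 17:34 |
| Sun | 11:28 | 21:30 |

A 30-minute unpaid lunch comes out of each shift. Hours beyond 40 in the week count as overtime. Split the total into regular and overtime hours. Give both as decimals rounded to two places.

Regular 40.00 hours, overtime 3.58 hours

Tue: 07:31–12:55 = 5 h 24 min; less 30 min break → 4 h 54 min
Wed: 05:57–12:01 = 6 h 4 min; less 30 min break → 5 h 34 min
Thu: 11:05–19:54 = 8 h 49 min; less 30 min break → 8 h 19 min
Fri: 07:33–13:25 = 5 h 52 min; less 30 min break → 5 h 22 min
Sat: 07:10–17:34 = 10 h 24 min; less 30 min break → 9 h 54 min
Sun: 11:28–21:30 = 10 h 2 min; less 30 min break → 9 h 32 min
Total worked: 43 h 35 min = 43.58 h.
Threshold 40 h → overtime 3 h 35 min, regular 40 h 0 min.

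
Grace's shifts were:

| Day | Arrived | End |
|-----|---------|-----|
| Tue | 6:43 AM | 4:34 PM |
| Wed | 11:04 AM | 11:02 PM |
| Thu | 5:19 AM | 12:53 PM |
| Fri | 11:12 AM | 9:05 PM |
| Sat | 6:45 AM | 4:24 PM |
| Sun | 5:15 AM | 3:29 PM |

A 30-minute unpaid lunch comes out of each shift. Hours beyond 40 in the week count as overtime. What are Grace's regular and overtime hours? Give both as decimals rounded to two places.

Regular 40.00 hours, overtime 16.15 hours

Tue: 6:43 AM–4:34 PM = 9 h 51 min; less 30 min break → 9 h 21 min
Wed: 11:04 AM–11:02 PM = 11 h 58 min; less 30 min break → 11 h 28 min
Thu: 5:19 AM–12:53 PM = 7 h 34 min; less 30 min break → 7 h 4 min
Fri: 11:12 AM–9:05 PM = 9 h 53 min; less 30 min break → 9 h 23 min
Sat: 6:45 AM–4:24 PM = 9 h 39 min; less 30 min break → 9 h 9 min
Sun: 5:15 AM–3:29 PM = 10 h 14 min; less 30 min break → 9 h 44 min
Total worked: 56 h 9 min = 56.15 h.
Threshold 40 h → overtime 16 h 9 min, regular 40 h 0 min.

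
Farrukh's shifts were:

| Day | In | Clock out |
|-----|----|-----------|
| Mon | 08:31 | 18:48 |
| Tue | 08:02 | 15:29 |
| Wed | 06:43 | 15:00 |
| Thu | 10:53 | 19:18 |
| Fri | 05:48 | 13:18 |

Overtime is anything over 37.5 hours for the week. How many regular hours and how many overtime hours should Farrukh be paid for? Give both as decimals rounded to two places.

Mon: 08:31–18:48 = 10 h 17 min
Tue: 08:02–15:29 = 7 h 27 min
Wed: 06:43–15:00 = 8 h 17 min
Thu: 10:53–19:18 = 8 h 25 min
Fri: 05:48–13:18 = 7 h 30 min
Total worked: 41 h 56 min = 41.93 h.
Threshold 37.5 h → overtime 4 h 26 min, regular 37 h 30 min.

Regular 37.50 hours, overtime 4.43 hours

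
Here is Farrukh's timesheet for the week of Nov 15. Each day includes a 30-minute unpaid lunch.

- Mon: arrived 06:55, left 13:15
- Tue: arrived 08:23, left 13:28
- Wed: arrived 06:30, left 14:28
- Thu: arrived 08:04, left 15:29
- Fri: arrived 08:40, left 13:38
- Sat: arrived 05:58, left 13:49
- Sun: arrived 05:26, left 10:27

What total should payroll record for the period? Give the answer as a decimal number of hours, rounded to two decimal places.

41.13 hours

Mon: 06:55–13:15 = 6 h 20 min; less 30 min break → 5 h 50 min
Tue: 08:23–13:28 = 5 h 5 min; less 30 min break → 4 h 35 min
Wed: 06:30–14:28 = 7 h 58 min; less 30 min break → 7 h 28 min
Thu: 08:04–15:29 = 7 h 25 min; less 30 min break → 6 h 55 min
Fri: 08:40–13:38 = 4 h 58 min; less 30 min break → 4 h 28 min
Sat: 05:58–13:49 = 7 h 51 min; less 30 min break → 7 h 21 min
Sun: 05:26–10:27 = 5 h 1 min; less 30 min break → 4 h 31 min
Total: 5 h 50 min + 4 h 35 min + 7 h 28 min + 6 h 55 min + 4 h 28 min + 7 h 21 min + 4 h 31 min = 41 h 8 min.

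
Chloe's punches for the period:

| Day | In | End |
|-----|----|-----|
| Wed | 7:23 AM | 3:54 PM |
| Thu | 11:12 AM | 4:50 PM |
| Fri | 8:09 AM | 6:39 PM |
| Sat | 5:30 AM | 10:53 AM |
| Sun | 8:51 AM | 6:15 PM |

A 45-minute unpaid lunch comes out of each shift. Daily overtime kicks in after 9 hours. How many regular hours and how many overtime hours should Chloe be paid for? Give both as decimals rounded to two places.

Regular 34.93 hours, overtime 0.75 hours

Wed: 7:23 AM–3:54 PM = 8 h 31 min; less 45 min break → 7 h 46 min
Thu: 11:12 AM–4:50 PM = 5 h 38 min; less 45 min break → 4 h 53 min
Fri: 8:09 AM–6:39 PM = 10 h 30 min; less 45 min break → 9 h 45 min
Sat: 5:30 AM–10:53 AM = 5 h 23 min; less 45 min break → 4 h 38 min
Sun: 8:51 AM–6:15 PM = 9 h 24 min; less 45 min break → 8 h 39 min
Wed reg 7 h 46 min / OT 0 h 0 min; Thu reg 4 h 53 min / OT 0 h 0 min; Fri reg 9 h 0 min / OT 0 h 45 min; Sat reg 4 h 38 min / OT 0 h 0 min; Sun reg 8 h 39 min / OT 0 h 0 min.
Totals: regular 34 h 56 min, overtime 0 h 45 min.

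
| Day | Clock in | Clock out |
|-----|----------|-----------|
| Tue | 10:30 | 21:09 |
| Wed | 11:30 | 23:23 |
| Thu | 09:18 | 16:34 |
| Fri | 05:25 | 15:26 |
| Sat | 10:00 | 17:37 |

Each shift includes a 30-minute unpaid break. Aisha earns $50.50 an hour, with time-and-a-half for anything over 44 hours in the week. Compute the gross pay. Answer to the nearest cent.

$2292.70

Tue: 10:30–21:09 = 10 h 39 min; less 30 min break → 10 h 9 min
Wed: 11:30–23:23 = 11 h 53 min; less 30 min break → 11 h 23 min
Thu: 09:18–16:34 = 7 h 16 min; less 30 min break → 6 h 46 min
Fri: 05:25–15:26 = 10 h 1 min; less 30 min break → 9 h 31 min
Sat: 10:00–17:37 = 7 h 37 min; less 30 min break → 7 h 7 min
Total worked: 44 h 56 min = 2696 min.
Regular 44 h 0 min = 2640 min at $50.50/h; overtime 0 h 56 min = 56 min at $75.75/h.
Pay = (2640 × $50.50 + 56 × $75.75) ÷ 60 = $2292.70.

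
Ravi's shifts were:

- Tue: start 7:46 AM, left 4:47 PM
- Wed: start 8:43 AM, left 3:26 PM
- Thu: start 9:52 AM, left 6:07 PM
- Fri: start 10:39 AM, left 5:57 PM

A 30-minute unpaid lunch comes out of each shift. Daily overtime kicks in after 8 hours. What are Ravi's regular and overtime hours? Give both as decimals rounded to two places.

Regular 28.77 hours, overtime 0.52 hours

Tue: 7:46 AM–4:47 PM = 9 h 1 min; less 30 min break → 8 h 31 min
Wed: 8:43 AM–3:26 PM = 6 h 43 min; less 30 min break → 6 h 13 min
Thu: 9:52 AM–6:07 PM = 8 h 15 min; less 30 min break → 7 h 45 min
Fri: 10:39 AM–5:57 PM = 7 h 18 min; less 30 min break → 6 h 48 min
Tue reg 8 h 0 min / OT 0 h 31 min; Wed reg 6 h 13 min / OT 0 h 0 min; Thu reg 7 h 45 min / OT 0 h 0 min; Fri reg 6 h 48 min / OT 0 h 0 min.
Totals: regular 28 h 46 min, overtime 0 h 31 min.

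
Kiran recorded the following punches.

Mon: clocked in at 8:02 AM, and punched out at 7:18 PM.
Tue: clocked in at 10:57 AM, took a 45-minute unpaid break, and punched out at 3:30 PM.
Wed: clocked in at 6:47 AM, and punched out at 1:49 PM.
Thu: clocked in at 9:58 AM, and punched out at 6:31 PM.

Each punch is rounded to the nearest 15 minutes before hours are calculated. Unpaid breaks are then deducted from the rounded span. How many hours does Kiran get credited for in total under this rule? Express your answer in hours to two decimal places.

Mon: in 8:02 AM→8:00 AM, out 7:18 PM→7:15 PM; 11 h 15 min
Tue: in 10:57 AM→11:00 AM, out 3:30 PM→3:30 PM; 4 h 30 min − 45 min = 3 h 45 min
Wed: in 6:47 AM→6:45 AM, out 1:49 PM→1:45 PM; 7 h 0 min
Thu: in 9:58 AM→10:00 AM, out 6:31 PM→6:30 PM; 8 h 30 min
Total credited: 30 h 30 min.

30.50 hours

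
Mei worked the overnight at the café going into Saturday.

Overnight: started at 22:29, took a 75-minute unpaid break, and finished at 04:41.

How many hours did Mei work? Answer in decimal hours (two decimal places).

Overnight: 22:29 → midnight = 1 h 31 min; midnight → 04:41 = 4 h 41 min; span 6 h 12 min; less 75 min break → 4 h 57 min

4.95 hours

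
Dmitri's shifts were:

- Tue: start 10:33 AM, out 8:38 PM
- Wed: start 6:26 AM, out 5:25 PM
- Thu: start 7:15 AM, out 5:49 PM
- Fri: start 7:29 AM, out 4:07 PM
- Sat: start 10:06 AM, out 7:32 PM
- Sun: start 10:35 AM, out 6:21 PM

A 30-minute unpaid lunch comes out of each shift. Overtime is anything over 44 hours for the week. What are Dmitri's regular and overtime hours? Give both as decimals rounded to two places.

Tue: 10:33 AM–8:38 PM = 10 h 5 min; less 30 min break → 9 h 35 min
Wed: 6:26 AM–5:25 PM = 10 h 59 min; less 30 min break → 10 h 29 min
Thu: 7:15 AM–5:49 PM = 10 h 34 min; less 30 min break → 10 h 4 min
Fri: 7:29 AM–4:07 PM = 8 h 38 min; less 30 min break → 8 h 8 min
Sat: 10:06 AM–7:32 PM = 9 h 26 min; less 30 min break → 8 h 56 min
Sun: 10:35 AM–6:21 PM = 7 h 46 min; less 30 min break → 7 h 16 min
Total worked: 54 h 28 min = 54.47 h.
Threshold 44 h → overtime 10 h 28 min, regular 44 h 0 min.

Regular 44.00 hours, overtime 10.47 hours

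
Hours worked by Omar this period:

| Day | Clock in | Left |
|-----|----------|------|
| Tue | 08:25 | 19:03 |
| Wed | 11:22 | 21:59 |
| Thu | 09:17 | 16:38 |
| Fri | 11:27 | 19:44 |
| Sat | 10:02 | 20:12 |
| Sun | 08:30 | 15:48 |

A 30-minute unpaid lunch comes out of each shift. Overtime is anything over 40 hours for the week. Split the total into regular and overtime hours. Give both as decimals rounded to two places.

Regular 40.00 hours, overtime 11.35 hours

Tue: 08:25–19:03 = 10 h 38 min; less 30 min break → 10 h 8 min
Wed: 11:22–21:59 = 10 h 37 min; less 30 min break → 10 h 7 min
Thu: 09:17–16:38 = 7 h 21 min; less 30 min break → 6 h 51 min
Fri: 11:27–19:44 = 8 h 17 min; less 30 min break → 7 h 47 min
Sat: 10:02–20:12 = 10 h 10 min; less 30 min break → 9 h 40 min
Sun: 08:30–15:48 = 7 h 18 min; less 30 min break → 6 h 48 min
Total worked: 51 h 21 min = 51.35 h.
Threshold 40 h → overtime 11 h 21 min, regular 40 h 0 min.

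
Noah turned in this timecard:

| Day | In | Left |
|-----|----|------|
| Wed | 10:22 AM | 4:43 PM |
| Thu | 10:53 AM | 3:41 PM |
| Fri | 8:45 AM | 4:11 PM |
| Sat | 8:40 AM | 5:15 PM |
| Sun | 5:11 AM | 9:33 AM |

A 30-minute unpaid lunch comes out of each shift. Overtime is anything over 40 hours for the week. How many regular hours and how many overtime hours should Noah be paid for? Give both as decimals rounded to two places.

Regular 29.03 hours, overtime 0.00 hours

Wed: 10:22 AM–4:43 PM = 6 h 21 min; less 30 min break → 5 h 51 min
Thu: 10:53 AM–3:41 PM = 4 h 48 min; less 30 min break → 4 h 18 min
Fri: 8:45 AM–4:11 PM = 7 h 26 min; less 30 min break → 6 h 56 min
Sat: 8:40 AM–5:15 PM = 8 h 35 min; less 30 min break → 8 h 5 min
Sun: 5:11 AM–9:33 AM = 4 h 22 min; less 30 min break → 3 h 52 min
Total worked: 29 h 2 min = 29.03 h.
Threshold 40 h → overtime 0 h 0 min, regular 29 h 2 min.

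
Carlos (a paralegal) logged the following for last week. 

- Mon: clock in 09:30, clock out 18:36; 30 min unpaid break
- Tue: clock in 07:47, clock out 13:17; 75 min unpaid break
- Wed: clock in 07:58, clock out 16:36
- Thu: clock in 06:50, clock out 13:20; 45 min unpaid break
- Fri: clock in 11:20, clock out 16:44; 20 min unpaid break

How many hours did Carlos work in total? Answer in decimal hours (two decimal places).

32.30 hours

Mon: 09:30–18:36 = 9 h 6 min; less 30 min break → 8 h 36 min
Tue: 07:47–13:17 = 5 h 30 min; less 75 min break → 4 h 15 min
Wed: 07:58–16:36 = 8 h 38 min
Thu: 06:50–13:20 = 6 h 30 min; less 45 min break → 5 h 45 min
Fri: 11:20–16:44 = 5 h 24 min; less 20 min break → 5 h 4 min
Total: 8 h 36 min + 4 h 15 min + 8 h 38 min + 5 h 45 min + 5 h 4 min = 32 h 18 min.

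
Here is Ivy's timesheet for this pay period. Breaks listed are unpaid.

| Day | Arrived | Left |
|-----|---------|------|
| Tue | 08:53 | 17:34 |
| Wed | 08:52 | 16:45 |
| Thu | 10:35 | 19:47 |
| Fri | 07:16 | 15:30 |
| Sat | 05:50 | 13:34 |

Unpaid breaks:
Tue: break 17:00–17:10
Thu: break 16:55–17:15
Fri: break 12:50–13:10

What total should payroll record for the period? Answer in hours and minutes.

Tue: 08:53–17:34 = 8 h 41 min; less 10 min break → 8 h 31 min
Wed: 08:52–16:45 = 7 h 53 min
Thu: 10:35–19:47 = 9 h 12 min; less 20 min break → 8 h 52 min
Fri: 07:16–15:30 = 8 h 14 min; less 20 min break → 7 h 54 min
Sat: 05:50–13:34 = 7 h 44 min
Total: 8 h 31 min + 7 h 53 min + 8 h 52 min + 7 h 54 min + 7 h 44 min = 40 h 54 min.

40 h 54 min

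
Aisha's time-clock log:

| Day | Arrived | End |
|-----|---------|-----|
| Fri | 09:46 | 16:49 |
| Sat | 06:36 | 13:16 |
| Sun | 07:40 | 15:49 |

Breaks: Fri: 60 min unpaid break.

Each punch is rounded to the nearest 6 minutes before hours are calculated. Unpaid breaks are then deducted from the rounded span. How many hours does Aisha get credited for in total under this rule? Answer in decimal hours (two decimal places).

Fri: in 09:46→09:48, out 16:49→16:48; 7 h 0 min − 60 min = 6 h 0 min
Sat: in 06:36→06:36, out 13:16→13:18; 6 h 42 min
Sun: in 07:40→07:42, out 15:49→15:48; 8 h 6 min
Total credited: 20 h 48 min.

20.80 hours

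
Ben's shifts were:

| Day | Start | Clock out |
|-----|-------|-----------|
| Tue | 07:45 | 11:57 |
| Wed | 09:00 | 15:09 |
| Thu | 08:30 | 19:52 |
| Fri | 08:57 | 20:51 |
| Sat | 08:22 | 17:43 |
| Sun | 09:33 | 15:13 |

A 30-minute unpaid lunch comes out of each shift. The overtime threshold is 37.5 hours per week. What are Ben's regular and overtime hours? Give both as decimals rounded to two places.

Tue: 07:45–11:57 = 4 h 12 min; less 30 min break → 3 h 42 min
Wed: 09:00–15:09 = 6 h 9 min; less 30 min break → 5 h 39 min
Thu: 08:30–19:52 = 11 h 22 min; less 30 min break → 10 h 52 min
Fri: 08:57–20:51 = 11 h 54 min; less 30 min break → 11 h 24 min
Sat: 08:22–17:43 = 9 h 21 min; less 30 min break → 8 h 51 min
Sun: 09:33–15:13 = 5 h 40 min; less 30 min break → 5 h 10 min
Total worked: 45 h 38 min = 45.63 h.
Threshold 37.5 h → overtime 8 h 8 min, regular 37 h 30 min.

Regular 37.50 hours, overtime 8.13 hours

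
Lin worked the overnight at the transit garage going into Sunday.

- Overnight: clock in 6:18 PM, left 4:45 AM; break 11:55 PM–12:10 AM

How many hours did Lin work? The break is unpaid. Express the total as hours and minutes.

10 h 12 min

Overnight: 6:18 PM → midnight = 5 h 42 min; midnight → 4:45 AM = 4 h 45 min; span 10 h 27 min; less 15 min break → 10 h 12 min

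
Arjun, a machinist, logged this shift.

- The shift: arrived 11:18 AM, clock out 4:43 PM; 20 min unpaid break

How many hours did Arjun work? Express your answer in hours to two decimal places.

5.08 hours

The shift: 11:18 AM–4:43 PM = 5 h 25 min; less 20 min break → 5 h 5 min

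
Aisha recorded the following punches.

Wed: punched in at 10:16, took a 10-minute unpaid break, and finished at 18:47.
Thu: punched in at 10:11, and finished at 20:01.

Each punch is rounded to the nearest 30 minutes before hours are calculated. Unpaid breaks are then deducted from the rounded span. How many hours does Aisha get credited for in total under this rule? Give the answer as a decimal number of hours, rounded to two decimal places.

18.33 hours

Wed: in 10:16→10:30, out 18:47→19:00; 8 h 30 min − 10 min = 8 h 20 min
Thu: in 10:11→10:00, out 20:01→20:00; 10 h 0 min
Total credited: 18 h 20 min.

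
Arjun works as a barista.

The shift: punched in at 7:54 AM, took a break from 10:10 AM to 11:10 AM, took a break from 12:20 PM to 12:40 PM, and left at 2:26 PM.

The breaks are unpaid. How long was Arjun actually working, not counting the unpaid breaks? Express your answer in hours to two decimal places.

5.20 hours

The shift: 7:54 AM–2:26 PM = 6 h 32 min; less 80 min break → 5 h 12 min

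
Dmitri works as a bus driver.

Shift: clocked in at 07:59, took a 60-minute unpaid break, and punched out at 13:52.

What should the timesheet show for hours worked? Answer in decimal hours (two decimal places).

4.88 hours

Shift: 07:59–13:52 = 5 h 53 min; less 60 min break → 4 h 53 min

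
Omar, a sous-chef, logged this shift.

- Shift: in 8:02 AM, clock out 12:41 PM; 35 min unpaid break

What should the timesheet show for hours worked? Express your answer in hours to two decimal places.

4.07 hours

Shift: 8:02 AM–12:41 PM = 4 h 39 min; less 35 min break → 4 h 4 min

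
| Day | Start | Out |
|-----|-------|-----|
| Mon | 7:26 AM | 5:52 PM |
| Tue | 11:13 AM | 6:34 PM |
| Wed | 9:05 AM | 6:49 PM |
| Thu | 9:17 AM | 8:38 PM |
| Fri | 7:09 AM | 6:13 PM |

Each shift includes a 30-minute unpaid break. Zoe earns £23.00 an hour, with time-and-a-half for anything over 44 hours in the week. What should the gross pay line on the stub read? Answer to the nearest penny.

£1130.45

Mon: 7:26 AM–5:52 PM = 10 h 26 min; less 30 min break → 9 h 56 min
Tue: 11:13 AM–6:34 PM = 7 h 21 min; less 30 min break → 6 h 51 min
Wed: 9:05 AM–6:49 PM = 9 h 44 min; less 30 min break → 9 h 14 min
Thu: 9:17 AM–8:38 PM = 11 h 21 min; less 30 min break → 10 h 51 min
Fri: 7:09 AM–6:13 PM = 11 h 4 min; less 30 min break → 10 h 34 min
Total worked: 47 h 26 min = 2846 min.
Regular 44 h 0 min = 2640 min at £23.00/h; overtime 3 h 26 min = 206 min at £34.50/h.
Pay = (2640 × £23.00 + 206 × £34.50) ÷ 60 = £1130.45.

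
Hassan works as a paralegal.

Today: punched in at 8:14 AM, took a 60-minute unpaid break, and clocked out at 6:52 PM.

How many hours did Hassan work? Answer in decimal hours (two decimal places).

Today: 8:14 AM–6:52 PM = 10 h 38 min; less 60 min break → 9 h 38 min

9.63 hours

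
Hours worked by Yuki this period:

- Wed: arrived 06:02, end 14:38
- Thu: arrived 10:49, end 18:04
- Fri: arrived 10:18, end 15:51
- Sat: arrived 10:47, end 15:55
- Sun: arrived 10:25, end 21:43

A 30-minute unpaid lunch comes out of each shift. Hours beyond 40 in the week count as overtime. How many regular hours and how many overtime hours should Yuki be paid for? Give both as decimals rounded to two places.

Regular 35.33 hours, overtime 0.00 hours

Wed: 06:02–14:38 = 8 h 36 min; less 30 min break → 8 h 6 min
Thu: 10:49–18:04 = 7 h 15 min; less 30 min break → 6 h 45 min
Fri: 10:18–15:51 = 5 h 33 min; less 30 min break → 5 h 3 min
Sat: 10:47–15:55 = 5 h 8 min; less 30 min break → 4 h 38 min
Sun: 10:25–21:43 = 11 h 18 min; less 30 min break → 10 h 48 min
Total worked: 35 h 20 min = 35.33 h.
Threshold 40 h → overtime 0 h 0 min, regular 35 h 20 min.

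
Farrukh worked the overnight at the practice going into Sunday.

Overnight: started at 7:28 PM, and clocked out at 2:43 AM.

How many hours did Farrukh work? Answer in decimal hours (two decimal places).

7.25 hours

Overnight: 7:28 PM → midnight = 4 h 32 min; midnight → 2:43 AM = 2 h 43 min; span 7 h 15 min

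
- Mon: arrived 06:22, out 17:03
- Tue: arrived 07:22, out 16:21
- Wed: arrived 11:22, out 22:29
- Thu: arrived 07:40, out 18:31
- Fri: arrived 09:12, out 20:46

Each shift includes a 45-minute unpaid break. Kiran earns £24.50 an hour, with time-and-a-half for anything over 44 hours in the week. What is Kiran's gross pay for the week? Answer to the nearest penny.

£1278.29

Mon: 06:22–17:03 = 10 h 41 min; less 45 min break → 9 h 56 min
Tue: 07:22–16:21 = 8 h 59 min; less 45 min break → 8 h 14 min
Wed: 11:22–22:29 = 11 h 7 min; less 45 min break → 10 h 22 min
Thu: 07:40–18:31 = 10 h 51 min; less 45 min break → 10 h 6 min
Fri: 09:12–20:46 = 11 h 34 min; less 45 min break → 10 h 49 min
Total worked: 49 h 27 min = 2967 min.
Regular 44 h 0 min = 2640 min at £24.50/h; overtime 5 h 27 min = 327 min at £36.75/h.
Pay = (2640 × £24.50 + 327 × £36.75) ÷ 60 = £1278.29.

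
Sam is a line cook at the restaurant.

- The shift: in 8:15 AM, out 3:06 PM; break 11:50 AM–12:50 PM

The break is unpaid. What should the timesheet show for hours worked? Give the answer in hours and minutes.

The shift: 8:15 AM–3:06 PM = 6 h 51 min; less 60 min break → 5 h 51 min

5 h 51 min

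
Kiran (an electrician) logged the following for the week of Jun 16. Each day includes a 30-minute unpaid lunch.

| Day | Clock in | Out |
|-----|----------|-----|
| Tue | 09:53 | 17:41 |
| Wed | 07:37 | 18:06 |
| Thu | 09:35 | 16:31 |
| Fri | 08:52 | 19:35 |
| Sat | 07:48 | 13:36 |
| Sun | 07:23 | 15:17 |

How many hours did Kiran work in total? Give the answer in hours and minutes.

46 h 38 min

Tue: 09:53–17:41 = 7 h 48 min; less 30 min break → 7 h 18 min
Wed: 07:37–18:06 = 10 h 29 min; less 30 min break → 9 h 59 min
Thu: 09:35–16:31 = 6 h 56 min; less 30 min break → 6 h 26 min
Fri: 08:52–19:35 = 10 h 43 min; less 30 min break → 10 h 13 min
Sat: 07:48–13:36 = 5 h 48 min; less 30 min break → 5 h 18 min
Sun: 07:23–15:17 = 7 h 54 min; less 30 min break → 7 h 24 min
Total: 7 h 18 min + 9 h 59 min + 6 h 26 min + 10 h 13 min + 5 h 18 min + 7 h 24 min = 46 h 38 min.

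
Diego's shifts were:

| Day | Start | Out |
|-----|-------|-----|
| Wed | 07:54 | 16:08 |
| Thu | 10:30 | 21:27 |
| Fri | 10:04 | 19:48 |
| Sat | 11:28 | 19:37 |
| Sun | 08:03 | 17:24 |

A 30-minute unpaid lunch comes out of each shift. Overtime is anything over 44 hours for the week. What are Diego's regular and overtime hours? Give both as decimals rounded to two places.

Regular 43.92 hours, overtime 0.00 hours

Wed: 07:54–16:08 = 8 h 14 min; less 30 min break → 7 h 44 min
Thu: 10:30–21:27 = 10 h 57 min; less 30 min break → 10 h 27 min
Fri: 10:04–19:48 = 9 h 44 min; less 30 min break → 9 h 14 min
Sat: 11:28–19:37 = 8 h 9 min; less 30 min break → 7 h 39 min
Sun: 08:03–17:24 = 9 h 21 min; less 30 min break → 8 h 51 min
Total worked: 43 h 55 min = 43.92 h.
Threshold 44 h → overtime 0 h 0 min, regular 43 h 55 min.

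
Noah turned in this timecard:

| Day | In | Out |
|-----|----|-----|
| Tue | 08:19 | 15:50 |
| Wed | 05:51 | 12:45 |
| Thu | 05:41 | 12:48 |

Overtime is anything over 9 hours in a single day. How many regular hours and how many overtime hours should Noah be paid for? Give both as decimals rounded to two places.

Regular 21.53 hours, overtime 0.00 hours

Tue: 08:19–15:50 = 7 h 31 min
Wed: 05:51–12:45 = 6 h 54 min
Thu: 05:41–12:48 = 7 h 7 min
Tue reg 7 h 31 min / OT 0 h 0 min; Wed reg 6 h 54 min / OT 0 h 0 min; Thu reg 7 h 7 min / OT 0 h 0 min.
Totals: regular 21 h 32 min, overtime 0 h 0 min.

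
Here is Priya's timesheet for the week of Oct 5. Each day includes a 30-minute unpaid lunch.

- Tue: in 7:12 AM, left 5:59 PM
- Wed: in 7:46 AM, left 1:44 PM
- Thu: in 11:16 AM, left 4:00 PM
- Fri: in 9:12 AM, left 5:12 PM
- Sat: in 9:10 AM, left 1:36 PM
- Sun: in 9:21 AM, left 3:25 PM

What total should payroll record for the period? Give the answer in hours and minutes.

36 h 59 min

Tue: 7:12 AM–5:59 PM = 10 h 47 min; less 30 min break → 10 h 17 min
Wed: 7:46 AM–1:44 PM = 5 h 58 min; less 30 min break → 5 h 28 min
Thu: 11:16 AM–4:00 PM = 4 h 44 min; less 30 min break → 4 h 14 min
Fri: 9:12 AM–5:12 PM = 8 h 0 min; less 30 min break → 7 h 30 min
Sat: 9:10 AM–1:36 PM = 4 h 26 min; less 30 min break → 3 h 56 min
Sun: 9:21 AM–3:25 PM = 6 h 4 min; less 30 min break → 5 h 34 min
Total: 10 h 17 min + 5 h 28 min + 4 h 14 min + 7 h 30 min + 3 h 56 min + 5 h 34 min = 36 h 59 min.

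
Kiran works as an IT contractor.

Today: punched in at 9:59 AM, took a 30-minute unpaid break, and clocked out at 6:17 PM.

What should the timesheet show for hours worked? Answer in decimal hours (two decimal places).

7.80 hours

Today: 9:59 AM–6:17 PM = 8 h 18 min; less 30 min break → 7 h 48 min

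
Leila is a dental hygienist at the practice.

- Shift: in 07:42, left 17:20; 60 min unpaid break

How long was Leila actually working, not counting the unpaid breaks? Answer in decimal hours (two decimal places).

Shift: 07:42–17:20 = 9 h 38 min; less 60 min break → 8 h 38 min

8.63 hours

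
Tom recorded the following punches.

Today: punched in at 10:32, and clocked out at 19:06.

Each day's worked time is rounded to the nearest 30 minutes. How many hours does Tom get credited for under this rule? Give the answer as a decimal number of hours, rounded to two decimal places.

Today: 10:32–19:06 = 8 h 34 min → rounds to 8 h 30 min

8.50 hours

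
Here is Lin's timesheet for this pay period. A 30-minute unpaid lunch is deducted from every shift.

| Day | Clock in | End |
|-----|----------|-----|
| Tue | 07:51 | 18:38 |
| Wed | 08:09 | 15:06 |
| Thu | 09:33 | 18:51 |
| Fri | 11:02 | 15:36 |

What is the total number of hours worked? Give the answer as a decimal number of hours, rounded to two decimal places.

29.60 hours

Tue: 07:51–18:38 = 10 h 47 min; less 30 min break → 10 h 17 min
Wed: 08:09–15:06 = 6 h 57 min; less 30 min break → 6 h 27 min
Thu: 09:33–18:51 = 9 h 18 min; less 30 min break → 8 h 48 min
Fri: 11:02–15:36 = 4 h 34 min; less 30 min break → 4 h 4 min
Total: 10 h 17 min + 6 h 27 min + 8 h 48 min + 4 h 4 min = 29 h 36 min.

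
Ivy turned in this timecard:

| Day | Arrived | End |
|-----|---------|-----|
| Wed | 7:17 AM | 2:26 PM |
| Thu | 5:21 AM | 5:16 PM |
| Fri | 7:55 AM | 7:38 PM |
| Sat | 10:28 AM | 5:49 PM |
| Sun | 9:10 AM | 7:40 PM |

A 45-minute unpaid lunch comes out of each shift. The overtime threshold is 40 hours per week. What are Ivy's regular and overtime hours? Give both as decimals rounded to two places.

Regular 40.00 hours, overtime 4.88 hours

Wed: 7:17 AM–2:26 PM = 7 h 9 min; less 45 min break → 6 h 24 min
Thu: 5:21 AM–5:16 PM = 11 h 55 min; less 45 min break → 11 h 10 min
Fri: 7:55 AM–7:38 PM = 11 h 43 min; less 45 min break → 10 h 58 min
Sat: 10:28 AM–5:49 PM = 7 h 21 min; less 45 min break → 6 h 36 min
Sun: 9:10 AM–7:40 PM = 10 h 30 min; less 45 min break → 9 h 45 min
Total worked: 44 h 53 min = 44.88 h.
Threshold 40 h → overtime 4 h 53 min, regular 40 h 0 min.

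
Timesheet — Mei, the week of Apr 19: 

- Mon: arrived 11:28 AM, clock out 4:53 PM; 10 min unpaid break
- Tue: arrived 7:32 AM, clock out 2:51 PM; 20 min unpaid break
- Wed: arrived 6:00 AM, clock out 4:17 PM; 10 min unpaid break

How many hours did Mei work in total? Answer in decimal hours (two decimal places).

22.35 hours

Mon: 11:28 AM–4:53 PM = 5 h 25 min; less 10 min break → 5 h 15 min
Tue: 7:32 AM–2:51 PM = 7 h 19 min; less 20 min break → 6 h 59 min
Wed: 6:00 AM–4:17 PM = 10 h 17 min; less 10 min break → 10 h 7 min
Total: 5 h 15 min + 6 h 59 min + 10 h 7 min = 22 h 21 min.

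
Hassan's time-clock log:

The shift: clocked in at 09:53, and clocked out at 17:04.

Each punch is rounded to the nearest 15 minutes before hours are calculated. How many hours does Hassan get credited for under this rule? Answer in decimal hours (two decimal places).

The shift: in 09:53→10:00, out 17:04→17:00; 7 h 0 min

7.00 hours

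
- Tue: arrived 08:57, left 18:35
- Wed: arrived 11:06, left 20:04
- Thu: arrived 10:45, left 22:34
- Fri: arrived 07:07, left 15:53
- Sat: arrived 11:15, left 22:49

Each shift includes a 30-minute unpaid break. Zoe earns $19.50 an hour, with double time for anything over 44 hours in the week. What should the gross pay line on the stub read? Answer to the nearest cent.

Tue: 08:57–18:35 = 9 h 38 min; less 30 min break → 9 h 8 min
Wed: 11:06–20:04 = 8 h 58 min; less 30 min break → 8 h 28 min
Thu: 10:45–22:34 = 11 h 49 min; less 30 min break → 11 h 19 min
Fri: 07:07–15:53 = 8 h 46 min; less 30 min break → 8 h 16 min
Sat: 11:15–22:49 = 11 h 34 min; less 30 min break → 11 h 4 min
Total worked: 48 h 15 min = 2895 min.
Regular 44 h 0 min = 2640 min at $19.50/h; overtime 4 h 15 min = 255 min at $39.00/h.
Pay = (2640 × $19.50 + 255 × $39.00) ÷ 60 = $1023.75.

$1023.75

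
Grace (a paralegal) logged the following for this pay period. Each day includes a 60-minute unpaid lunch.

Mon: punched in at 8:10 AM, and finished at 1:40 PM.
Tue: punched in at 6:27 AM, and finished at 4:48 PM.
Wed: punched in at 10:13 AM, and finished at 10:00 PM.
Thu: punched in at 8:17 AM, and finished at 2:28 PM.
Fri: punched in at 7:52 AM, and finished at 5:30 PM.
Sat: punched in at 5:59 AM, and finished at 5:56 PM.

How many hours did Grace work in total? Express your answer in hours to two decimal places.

Mon: 8:10 AM–1:40 PM = 5 h 30 min; less 60 min break → 4 h 30 min
Tue: 6:27 AM–4:48 PM = 10 h 21 min; less 60 min break → 9 h 21 min
Wed: 10:13 AM–10:00 PM = 11 h 47 min; less 60 min break → 10 h 47 min
Thu: 8:17 AM–2:28 PM = 6 h 11 min; less 60 min break → 5 h 11 min
Fri: 7:52 AM–5:30 PM = 9 h 38 min; less 60 min break → 8 h 38 min
Sat: 5:59 AM–5:56 PM = 11 h 57 min; less 60 min break → 10 h 57 min
Total: 4 h 30 min + 9 h 21 min + 10 h 47 min + 5 h 11 min + 8 h 38 min + 10 h 57 min = 49 h 24 min.

49.40 hours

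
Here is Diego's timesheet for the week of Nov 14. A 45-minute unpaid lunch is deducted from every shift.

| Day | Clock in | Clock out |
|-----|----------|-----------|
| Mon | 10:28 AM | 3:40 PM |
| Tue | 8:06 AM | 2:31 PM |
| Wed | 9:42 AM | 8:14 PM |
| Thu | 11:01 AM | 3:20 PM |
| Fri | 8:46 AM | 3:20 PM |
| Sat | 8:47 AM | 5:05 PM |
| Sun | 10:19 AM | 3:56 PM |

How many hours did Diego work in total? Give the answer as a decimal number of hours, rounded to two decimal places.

Mon: 10:28 AM–3:40 PM = 5 h 12 min; less 45 min break → 4 h 27 min
Tue: 8:06 AM–2:31 PM = 6 h 25 min; less 45 min break → 5 h 40 min
Wed: 9:42 AM–8:14 PM = 10 h 32 min; less 45 min break → 9 h 47 min
Thu: 11:01 AM–3:20 PM = 4 h 19 min; less 45 min break → 3 h 34 min
Fri: 8:46 AM–3:20 PM = 6 h 34 min; less 45 min break → 5 h 49 min
Sat: 8:47 AM–5:05 PM = 8 h 18 min; less 45 min break → 7 h 33 min
Sun: 10:19 AM–3:56 PM = 5 h 37 min; less 45 min break → 4 h 52 min
Total: 4 h 27 min + 5 h 40 min + 9 h 47 min + 3 h 34 min + 5 h 49 min + 7 h 33 min + 4 h 52 min = 41 h 42 min.

41.70 hours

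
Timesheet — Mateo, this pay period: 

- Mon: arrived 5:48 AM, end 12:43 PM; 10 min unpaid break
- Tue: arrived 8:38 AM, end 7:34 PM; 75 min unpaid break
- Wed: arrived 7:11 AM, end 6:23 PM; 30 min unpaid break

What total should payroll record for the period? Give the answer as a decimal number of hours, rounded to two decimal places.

27.13 hours

Mon: 5:48 AM–12:43 PM = 6 h 55 min; less 10 min break → 6 h 45 min
Tue: 8:38 AM–7:34 PM = 10 h 56 min; less 75 min break → 9 h 41 min
Wed: 7:11 AM–6:23 PM = 11 h 12 min; less 30 min break → 10 h 42 min
Total: 6 h 45 min + 9 h 41 min + 10 h 42 min = 27 h 8 min.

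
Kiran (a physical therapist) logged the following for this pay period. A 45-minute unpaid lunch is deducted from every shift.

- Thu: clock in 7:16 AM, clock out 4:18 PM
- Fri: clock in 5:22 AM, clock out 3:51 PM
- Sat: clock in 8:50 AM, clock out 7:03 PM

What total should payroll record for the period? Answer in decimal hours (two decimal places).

Thu: 7:16 AM–4:18 PM = 9 h 2 min; less 45 min break → 8 h 17 min
Fri: 5:22 AM–3:51 PM = 10 h 29 min; less 45 min break → 9 h 44 min
Sat: 8:50 AM–7:03 PM = 10 h 13 min; less 45 min break → 9 h 28 min
Total: 8 h 17 min + 9 h 44 min + 9 h 28 min = 27 h 29 min.

27.48 hours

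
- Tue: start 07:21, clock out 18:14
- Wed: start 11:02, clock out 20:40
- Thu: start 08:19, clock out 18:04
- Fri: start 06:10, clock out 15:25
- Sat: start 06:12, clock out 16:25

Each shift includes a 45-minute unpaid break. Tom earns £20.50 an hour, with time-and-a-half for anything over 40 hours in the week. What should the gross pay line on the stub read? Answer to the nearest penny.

£1003.99

Tue: 07:21–18:14 = 10 h 53 min; less 45 min break → 10 h 8 min
Wed: 11:02–20:40 = 9 h 38 min; less 45 min break → 8 h 53 min
Thu: 08:19–18:04 = 9 h 45 min; less 45 min break → 9 h 0 min
Fri: 06:10–15:25 = 9 h 15 min; less 45 min break → 8 h 30 min
Sat: 06:12–16:25 = 10 h 13 min; less 45 min break → 9 h 28 min
Total worked: 45 h 59 min = 2759 min.
Regular 40 h 0 min = 2400 min at £20.50/h; overtime 5 h 59 min = 359 min at £30.75/h.
Pay = (2400 × £20.50 + 359 × £30.75) ÷ 60 = £1003.99.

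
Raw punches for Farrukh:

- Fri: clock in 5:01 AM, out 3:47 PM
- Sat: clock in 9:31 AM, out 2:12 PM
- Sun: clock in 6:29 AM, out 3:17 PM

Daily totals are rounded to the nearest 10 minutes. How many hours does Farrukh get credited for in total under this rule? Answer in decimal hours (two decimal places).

24.33 hours

Fri: 5:01 AM–3:47 PM = 10 h 46 min → rounds to 10 h 50 min
Sat: 9:31 AM–2:12 PM = 4 h 41 min → rounds to 4 h 40 min
Sun: 6:29 AM–3:17 PM = 8 h 48 min → rounds to 8 h 50 min
Total credited: 24 h 20 min.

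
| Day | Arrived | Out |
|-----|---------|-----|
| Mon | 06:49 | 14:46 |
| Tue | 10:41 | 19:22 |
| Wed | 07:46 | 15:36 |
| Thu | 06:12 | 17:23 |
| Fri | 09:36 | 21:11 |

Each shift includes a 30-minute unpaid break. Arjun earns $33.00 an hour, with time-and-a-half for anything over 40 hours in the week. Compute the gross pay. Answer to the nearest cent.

Mon: 06:49–14:46 = 7 h 57 min; less 30 min break → 7 h 27 min
Tue: 10:41–19:22 = 8 h 41 min; less 30 min break → 8 h 11 min
Wed: 07:46–15:36 = 7 h 50 min; less 30 min break → 7 h 20 min
Thu: 06:12–17:23 = 11 h 11 min; less 30 min break → 10 h 41 min
Fri: 09:36–21:11 = 11 h 35 min; less 30 min break → 11 h 5 min
Total worked: 44 h 44 min = 2684 min.
Regular 40 h 0 min = 2400 min at $33.00/h; overtime 4 h 44 min = 284 min at $49.50/h.
Pay = (2400 × $33.00 + 284 × $49.50) ÷ 60 = $1554.30.

$1554.30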